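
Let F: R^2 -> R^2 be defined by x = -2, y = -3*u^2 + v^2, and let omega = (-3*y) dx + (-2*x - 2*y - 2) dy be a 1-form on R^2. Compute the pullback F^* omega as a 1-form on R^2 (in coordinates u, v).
F^* omega = (12*u*(-3*u^2 + v^2 - 1)) du + (4*v*(3*u^2 - v^2 + 1)) dv

Using F^*(f dg) = (f ∘ F) d(g ∘ F), substitute each coordinate x_i by F_i(u, v) in f_i, and replace dx_i by d F_i = (∂F_i/∂u) du + (∂F_i/∂v) dv.
  For the x component: f_1(F) = 9*u^2 - 3*v^2; d F_1 = (0) du + (0) dv
  For the y component: f_2(F) = 6*u^2 - 2*v^2 + 2; d F_2 = (-6*u) du + (2*v) dv
Combining and collecting du, dv coefficients:
  coeff of du: 12*u*(-3*u^2 + v^2 - 1)
  coeff of dv: 4*v*(3*u^2 - v^2 + 1)
F^* omega = (12*u*(-3*u^2 + v^2 - 1)) du + (4*v*(3*u^2 - v^2 + 1)) dv.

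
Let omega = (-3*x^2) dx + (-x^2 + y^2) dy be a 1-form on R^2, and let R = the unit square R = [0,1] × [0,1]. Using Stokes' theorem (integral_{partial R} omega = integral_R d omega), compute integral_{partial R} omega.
integral_(partial R) omega = -1

Stokes: integral_partial_R omega = integral_R d omega with d omega = (∂Q/∂x - ∂P/∂y) dx ∧ dy.
  ∂Q/∂x = -2*x
  ∂P/∂y = 0
  integrand = ∂Q/∂x - ∂P/∂y = -2*x.
Integrating over R: integral_0^1 integral_0^1 (-2*x) dx dy = -1.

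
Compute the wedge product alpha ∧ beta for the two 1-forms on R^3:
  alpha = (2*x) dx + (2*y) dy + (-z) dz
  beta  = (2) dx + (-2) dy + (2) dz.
alpha ∧ beta = (-4*x - 4*y) dx ∧ dy + (4*x + 2*z) dx ∧ dz + (4*y - 2*z) dy ∧ dz

Distribute the wedge, using dx_i ∧ dx_j = -dx_j ∧ dx_i and dx_i ∧ dx_i = 0. For each pair (i, j) with i < j, the coefficient of dx_i ∧ dx_j in alpha ∧ beta is (alpha_i * beta_j - alpha_j * beta_i). Collecting: alpha ∧ beta = (-4*x - 4*y) dx ∧ dy + (4*x + 2*z) dx ∧ dz + (4*y - 2*z) dy ∧ dz.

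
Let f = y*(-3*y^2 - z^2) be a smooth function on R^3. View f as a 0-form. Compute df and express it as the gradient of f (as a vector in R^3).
df = (0) dx + (-9*y^2 - z^2) dy + (-2*y*z) dz; grad f = (0, -9*y^2 - z^2, -2*y*z)

For a 0-form f, d f = (∂f/∂x) dx + (∂f/∂y) dy + (∂f/∂z) dz. The components of the vector representation are exactly the entries of grad f in Cartesian coordinates:
  ∂f/∂x = 0
  ∂f/∂y = -9*y^2 - z^2
  ∂f/∂z = -2*y*z.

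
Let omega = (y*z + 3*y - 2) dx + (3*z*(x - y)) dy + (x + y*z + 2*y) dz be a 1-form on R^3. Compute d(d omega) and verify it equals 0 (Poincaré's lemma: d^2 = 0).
d(d omega) = 0

Step 1: d omega = sum_{i<j} (∂f_j/∂x_i - ∂f_i/∂x_j) dx_i ∧ dx_j:
  coeff of dx ∧ dy: 2*z - 3
  coeff of dx ∧ dz: 1 - y
  coeff of dy ∧ dz: -3*x + 3*y + z + 2
Step 2: Apply d again to each 2-form coefficient. The only possible 3-form in R^3 is dx ∧ dy ∧ dz, with coefficient
  ∂(coeff of dy∧dz)/∂x - ∂(coeff of dx∧dz)/∂y + ∂(coeff of dx∧dy)/∂z
  = ∂/∂x (-3*x + 3*y + z + 2) - ∂/∂y (1 - y) + ∂/∂z (2*z - 3).
Each of these terms simplifies to sums of mixed partials that cancel in pairs. The result is 0 (by equality of mixed partials for smooth functions — Schwarz / Clairaut).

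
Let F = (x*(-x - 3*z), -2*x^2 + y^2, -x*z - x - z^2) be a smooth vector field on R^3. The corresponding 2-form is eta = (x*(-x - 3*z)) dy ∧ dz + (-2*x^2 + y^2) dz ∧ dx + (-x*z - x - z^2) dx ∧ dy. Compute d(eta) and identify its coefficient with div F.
d(eta) = (-3*x + 2*y - 5*z) dx ∧ dy ∧ dz; div F = -3*x + 2*y - 5*z

For a 2-form in R^3 of the form above, applying d gives a 3-form with coefficient ∂P/∂x + ∂Q/∂y + ∂R/∂z:
  ∂P/∂x = -2*x - 3*z
  ∂Q/∂y = 2*y
  ∂R/∂z = -x - 2*z
Sum = -3*x + 2*y - 5*z, which is exactly div F.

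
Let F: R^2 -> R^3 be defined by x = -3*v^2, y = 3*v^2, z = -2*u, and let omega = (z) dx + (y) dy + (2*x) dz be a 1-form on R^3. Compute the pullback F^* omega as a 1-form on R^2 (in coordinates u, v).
F^* omega = (12*v^2) du + (12*u*v + 18*v^3) dv

Using F^*(f dg) = (f ∘ F) d(g ∘ F), substitute each coordinate x_i by F_i(u, v) in f_i, and replace dx_i by d F_i = (∂F_i/∂u) du + (∂F_i/∂v) dv.
  For the x component: f_1(F) = -2*u; d F_1 = (0) du + (-6*v) dv
  For the y component: f_2(F) = 3*v^2; d F_2 = (0) du + (6*v) dv
  For the z component: f_3(F) = -6*v^2; d F_3 = (-2) du + (0) dv
Combining and collecting du, dv coefficients:
  coeff of du: 12*v^2
  coeff of dv: 12*u*v + 18*v^3
F^* omega = (12*v^2) du + (12*u*v + 18*v^3) dv.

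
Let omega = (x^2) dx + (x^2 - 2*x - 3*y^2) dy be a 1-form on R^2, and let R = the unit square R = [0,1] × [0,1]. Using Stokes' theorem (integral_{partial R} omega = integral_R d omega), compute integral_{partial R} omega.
integral_(partial R) omega = -1

Stokes: integral_partial_R omega = integral_R d omega with d omega = (∂Q/∂x - ∂P/∂y) dx ∧ dy.
  ∂Q/∂x = 2*x - 2
  ∂P/∂y = 0
  integrand = ∂Q/∂x - ∂P/∂y = 2*x - 2.
Integrating over R: integral_0^1 integral_0^1 (2*x - 2) dx dy = -1.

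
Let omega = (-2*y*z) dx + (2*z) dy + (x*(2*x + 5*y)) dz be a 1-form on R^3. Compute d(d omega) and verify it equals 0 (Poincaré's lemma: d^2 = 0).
d(d omega) = 0

Step 1: d omega = sum_{i<j} (∂f_j/∂x_i - ∂f_i/∂x_j) dx_i ∧ dx_j:
  coeff of dx ∧ dy: 2*z
  coeff of dx ∧ dz: 4*x + 7*y
  coeff of dy ∧ dz: 5*x - 2
Step 2: Apply d again to each 2-form coefficient. The only possible 3-form in R^3 is dx ∧ dy ∧ dz, with coefficient
  ∂(coeff of dy∧dz)/∂x - ∂(coeff of dx∧dz)/∂y + ∂(coeff of dx∧dy)/∂z
  = ∂/∂x (5*x - 2) - ∂/∂y (4*x + 7*y) + ∂/∂z (2*z).
Each of these terms simplifies to sums of mixed partials that cancel in pairs. The result is 0 (by equality of mixed partials for smooth functions — Schwarz / Clairaut).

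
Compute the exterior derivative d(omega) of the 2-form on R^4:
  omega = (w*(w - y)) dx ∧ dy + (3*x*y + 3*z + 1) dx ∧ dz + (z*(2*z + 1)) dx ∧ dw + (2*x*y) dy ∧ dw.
d(omega) = (2*w + y) dx ∧ dy ∧ dw + (-3*x) dx ∧ dy ∧ dz + (-4*z - 1) dx ∧ dz ∧ dw

For a 2-form omega = sum_{i<j} g_{ij} dx_i ∧ dx_j, the exterior derivative is
  d(omega) = sum_{i<j} d(g_{ij}) ∧ dx_i ∧ dx_j = sum_{i<j, k} (∂g_{ij}/∂x_k) dx_k ∧ dx_i ∧ dx_j.
Expand each term, using dx_k ∧ dx_i ∧ dx_j = sgn(permutation) dx_{(a)} ∧ dx_{(b)} ∧ dx_{(c)} with (a < b < c) sorted:
  d(w*(w - y)) includes (∂/∂w)(w*(w - y)) dw = (2*w - y) dw, which multiplied by dx ∧ dy gives (2*w - y) dx ∧ dy ∧ dw
  d(3*x*y + 3*z + 1) includes (∂/∂y)(3*x*y + 3*z + 1) dy = (3*x) dy, which multiplied by dx ∧ dz gives (-3*x) dx ∧ dy ∧ dz
  d(z*(2*z + 1)) includes (∂/∂z)(z*(2*z + 1)) dz = (4*z + 1) dz, which multiplied by dx ∧ dw gives (-4*z - 1) dx ∧ dz ∧ dw
  d(2*x*y) includes (∂/∂x)(2*x*y) dx = (2*y) dx, which multiplied by dy ∧ dw gives (2*y) dx ∧ dy ∧ dw
Collecting like 3-forms: d(omega) = (2*w + y) dx ∧ dy ∧ dw + (-3*x) dx ∧ dy ∧ dz + (-4*z - 1) dx ∧ dz ∧ dw.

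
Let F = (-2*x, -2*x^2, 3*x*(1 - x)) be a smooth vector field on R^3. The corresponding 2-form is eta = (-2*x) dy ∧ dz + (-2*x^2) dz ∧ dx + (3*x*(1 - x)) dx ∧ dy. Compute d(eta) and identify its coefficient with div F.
d(eta) = (-2) dx ∧ dy ∧ dz; div F = -2

For a 2-form in R^3 of the form above, applying d gives a 3-form with coefficient ∂P/∂x + ∂Q/∂y + ∂R/∂z:
  ∂P/∂x = -2
  ∂Q/∂y = 0
  ∂R/∂z = 0
Sum = -2, which is exactly div F.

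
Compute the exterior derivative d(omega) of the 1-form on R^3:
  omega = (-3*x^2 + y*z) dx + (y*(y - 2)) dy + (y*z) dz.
d(omega) = (-z) dx ∧ dy + (-y) dx ∧ dz + (z) dy ∧ dz

For a 1-form omega = sum_i f_i dx_i, the exterior derivative is
  d(omega) = sum_{i < j} (∂f_j/∂x_i - ∂f_i/∂x_j) dx_i ∧ dx_j.
  coefficient of dx ∧ dy: ∂f_2/∂x - ∂f_1/∂y = ∂(y*(y - 2))/∂x - ∂(-3*x^2 + y*z)/∂y = -z
  coefficient of dx ∧ dz: ∂f_3/∂x - ∂f_1/∂z = ∂(y*z)/∂x - ∂(-3*x^2 + y*z)/∂z = -y
  coefficient of dy ∧ dz: ∂f_3/∂y - ∂f_2/∂z = ∂(y*z)/∂y - ∂(y*(y - 2))/∂z = z
Assembling: d(omega) = (-z) dx ∧ dy + (-y) dx ∧ dz + (z) dy ∧ dz.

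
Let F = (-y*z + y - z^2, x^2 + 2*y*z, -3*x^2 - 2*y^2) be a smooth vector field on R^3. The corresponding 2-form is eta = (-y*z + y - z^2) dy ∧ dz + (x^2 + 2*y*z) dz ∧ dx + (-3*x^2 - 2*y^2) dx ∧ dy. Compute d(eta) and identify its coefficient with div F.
d(eta) = (2*z) dx ∧ dy ∧ dz; div F = 2*z

For a 2-form in R^3 of the form above, applying d gives a 3-form with coefficient ∂P/∂x + ∂Q/∂y + ∂R/∂z:
  ∂P/∂x = 0
  ∂Q/∂y = 2*z
  ∂R/∂z = 0
Sum = 2*z, which is exactly div F.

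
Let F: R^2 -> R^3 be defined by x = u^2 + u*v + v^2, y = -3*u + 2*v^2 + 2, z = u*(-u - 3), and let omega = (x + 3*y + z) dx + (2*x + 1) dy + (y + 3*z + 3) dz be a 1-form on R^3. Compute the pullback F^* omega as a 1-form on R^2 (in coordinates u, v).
F^* omega = (6*u^3 + 2*u^2*v + 3*u^2 + 11*u*v^2 - 18*u*v + 38*u + 7*v^3 - 12*v^2 + 6*v - 18) du + (9*u^2*v - 12*u^2 + 17*u*v^2 - 24*u*v + 6*u + 22*v^3 + 16*v) dv

Using F^*(f dg) = (f ∘ F) d(g ∘ F), substitute each coordinate x_i by F_i(u, v) in f_i, and replace dx_i by d F_i = (∂F_i/∂u) du + (∂F_i/∂v) dv.
  For the x component: f_1(F) = u*v - 12*u + 7*v^2 + 6; d F_1 = (2*u + v) du + (u + 2*v) dv
  For the y component: f_2(F) = 2*u^2 + 2*u*v + 2*v^2 + 1; d F_2 = (-3) du + (4*v) dv
  For the z component: f_3(F) = -3*u^2 - 12*u + 2*v^2 + 5; d F_3 = (-2*u - 3) du + (0) dv
Combining and collecting du, dv coefficients:
  coeff of du: 6*u^3 + 2*u^2*v + 3*u^2 + 11*u*v^2 - 18*u*v + 38*u + 7*v^3 - 12*v^2 + 6*v - 18
  coeff of dv: 9*u^2*v - 12*u^2 + 17*u*v^2 - 24*u*v + 6*u + 22*v^3 + 16*v
F^* omega = (6*u^3 + 2*u^2*v + 3*u^2 + 11*u*v^2 - 18*u*v + 38*u + 7*v^3 - 12*v^2 + 6*v - 18) du + (9*u^2*v - 12*u^2 + 17*u*v^2 - 24*u*v + 6*u + 22*v^3 + 16*v) dv.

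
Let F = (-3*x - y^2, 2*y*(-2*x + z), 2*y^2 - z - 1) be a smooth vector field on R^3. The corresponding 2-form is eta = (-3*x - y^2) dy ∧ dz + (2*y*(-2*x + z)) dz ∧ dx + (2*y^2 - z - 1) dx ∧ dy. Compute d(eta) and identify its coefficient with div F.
d(eta) = (-4*x + 2*z - 4) dx ∧ dy ∧ dz; div F = -4*x + 2*z - 4

For a 2-form in R^3 of the form above, applying d gives a 3-form with coefficient ∂P/∂x + ∂Q/∂y + ∂R/∂z:
  ∂P/∂x = -3
  ∂Q/∂y = -4*x + 2*z
  ∂R/∂z = -1
Sum = -4*x + 2*z - 4, which is exactly div F.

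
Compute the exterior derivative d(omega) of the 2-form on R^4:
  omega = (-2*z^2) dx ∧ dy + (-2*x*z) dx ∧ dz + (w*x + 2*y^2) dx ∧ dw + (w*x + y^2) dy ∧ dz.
d(omega) = (w - 4*z) dx ∧ dy ∧ dz + (-4*y) dx ∧ dy ∧ dw + (x) dy ∧ dz ∧ dw

For a 2-form omega = sum_{i<j} g_{ij} dx_i ∧ dx_j, the exterior derivative is
  d(omega) = sum_{i<j} d(g_{ij}) ∧ dx_i ∧ dx_j = sum_{i<j, k} (∂g_{ij}/∂x_k) dx_k ∧ dx_i ∧ dx_j.
Expand each term, using dx_k ∧ dx_i ∧ dx_j = sgn(permutation) dx_{(a)} ∧ dx_{(b)} ∧ dx_{(c)} with (a < b < c) sorted:
  d(-2*z^2) includes (∂/∂z)(-2*z^2) dz = (-4*z) dz, which multiplied by dx ∧ dy gives (-4*z) dx ∧ dy ∧ dz
  d(w*x + 2*y^2) includes (∂/∂y)(w*x + 2*y^2) dy = (4*y) dy, which multiplied by dx ∧ dw gives (-4*y) dx ∧ dy ∧ dw
  d(w*x + y^2) includes (∂/∂x)(w*x + y^2) dx = (w) dx, which multiplied by dy ∧ dz gives (w) dx ∧ dy ∧ dz
  d(w*x + y^2) includes (∂/∂w)(w*x + y^2) dw = (x) dw, which multiplied by dy ∧ dz gives (x) dy ∧ dz ∧ dw
Collecting like 3-forms: d(omega) = (w - 4*z) dx ∧ dy ∧ dz + (-4*y) dx ∧ dy ∧ dw + (x) dy ∧ dz ∧ dw.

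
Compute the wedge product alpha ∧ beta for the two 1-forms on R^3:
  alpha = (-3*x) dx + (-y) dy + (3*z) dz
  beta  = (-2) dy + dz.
alpha ∧ beta = (6*x) dx ∧ dy + (-3*x) dx ∧ dz + (-y + 6*z) dy ∧ dz

Distribute the wedge, using dx_i ∧ dx_j = -dx_j ∧ dx_i and dx_i ∧ dx_i = 0. For each pair (i, j) with i < j, the coefficient of dx_i ∧ dx_j in alpha ∧ beta is (alpha_i * beta_j - alpha_j * beta_i). Collecting: alpha ∧ beta = (6*x) dx ∧ dy + (-3*x) dx ∧ dz + (-y + 6*z) dy ∧ dz.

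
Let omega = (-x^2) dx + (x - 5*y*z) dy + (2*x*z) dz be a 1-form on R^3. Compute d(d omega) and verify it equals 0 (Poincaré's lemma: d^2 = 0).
d(d omega) = 0

Step 1: d omega = sum_{i<j} (∂f_j/∂x_i - ∂f_i/∂x_j) dx_i ∧ dx_j:
  coeff of dx ∧ dy: 1
  coeff of dx ∧ dz: 2*z
  coeff of dy ∧ dz: 5*y
Step 2: Apply d again to each 2-form coefficient. The only possible 3-form in R^3 is dx ∧ dy ∧ dz, with coefficient
  ∂(coeff of dy∧dz)/∂x - ∂(coeff of dx∧dz)/∂y + ∂(coeff of dx∧dy)/∂z
  = ∂/∂x (5*y) - ∂/∂y (2*z) + ∂/∂z (1).
Each of these terms simplifies to sums of mixed partials that cancel in pairs. The result is 0 (by equality of mixed partials for smooth functions — Schwarz / Clairaut).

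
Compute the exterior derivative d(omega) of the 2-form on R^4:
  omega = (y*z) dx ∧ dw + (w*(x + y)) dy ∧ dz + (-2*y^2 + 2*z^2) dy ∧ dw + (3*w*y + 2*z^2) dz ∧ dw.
d(omega) = (-z) dx ∧ dy ∧ dw + (-y) dx ∧ dz ∧ dw + (w) dx ∧ dy ∧ dz + (3*w + x + y - 4*z) dy ∧ dz ∧ dw

For a 2-form omega = sum_{i<j} g_{ij} dx_i ∧ dx_j, the exterior derivative is
  d(omega) = sum_{i<j} d(g_{ij}) ∧ dx_i ∧ dx_j = sum_{i<j, k} (∂g_{ij}/∂x_k) dx_k ∧ dx_i ∧ dx_j.
Expand each term, using dx_k ∧ dx_i ∧ dx_j = sgn(permutation) dx_{(a)} ∧ dx_{(b)} ∧ dx_{(c)} with (a < b < c) sorted:
  d(y*z) includes (∂/∂y)(y*z) dy = (z) dy, which multiplied by dx ∧ dw gives (-z) dx ∧ dy ∧ dw
  d(y*z) includes (∂/∂z)(y*z) dz = (y) dz, which multiplied by dx ∧ dw gives (-y) dx ∧ dz ∧ dw
  d(w*(x + y)) includes (∂/∂x)(w*(x + y)) dx = (w) dx, which multiplied by dy ∧ dz gives (w) dx ∧ dy ∧ dz
  d(w*(x + y)) includes (∂/∂w)(w*(x + y)) dw = (x + y) dw, which multiplied by dy ∧ dz gives (x + y) dy ∧ dz ∧ dw
  d(-2*y^2 + 2*z^2) includes (∂/∂z)(-2*y^2 + 2*z^2) dz = (4*z) dz, which multiplied by dy ∧ dw gives (-4*z) dy ∧ dz ∧ dw
  d(3*w*y + 2*z^2) includes (∂/∂y)(3*w*y + 2*z^2) dy = (3*w) dy, which multiplied by dz ∧ dw gives (3*w) dy ∧ dz ∧ dw
Collecting like 3-forms: d(omega) = (-z) dx ∧ dy ∧ dw + (-y) dx ∧ dz ∧ dw + (w) dx ∧ dy ∧ dz + (3*w + x + y - 4*z) dy ∧ dz ∧ dw.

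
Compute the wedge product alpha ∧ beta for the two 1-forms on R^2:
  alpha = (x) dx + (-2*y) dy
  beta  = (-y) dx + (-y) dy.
alpha ∧ beta = (-y*(x + 2*y)) dx ∧ dy

Distribute the wedge, using dx_i ∧ dx_j = -dx_j ∧ dx_i and dx_i ∧ dx_i = 0. For each pair (i, j) with i < j, the coefficient of dx_i ∧ dx_j in alpha ∧ beta is (alpha_i * beta_j - alpha_j * beta_i). Collecting: alpha ∧ beta = (-y*(x + 2*y)) dx ∧ dy.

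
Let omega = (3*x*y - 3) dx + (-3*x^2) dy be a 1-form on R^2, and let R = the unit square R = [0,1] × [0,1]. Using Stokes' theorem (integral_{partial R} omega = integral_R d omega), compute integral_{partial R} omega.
integral_(partial R) omega = -9/2

Stokes: integral_partial_R omega = integral_R d omega with d omega = (∂Q/∂x - ∂P/∂y) dx ∧ dy.
  ∂Q/∂x = -6*x
  ∂P/∂y = 3*x
  integrand = ∂Q/∂x - ∂P/∂y = -9*x.
Integrating over R: integral_0^1 integral_0^1 (-9*x) dx dy = -9/2.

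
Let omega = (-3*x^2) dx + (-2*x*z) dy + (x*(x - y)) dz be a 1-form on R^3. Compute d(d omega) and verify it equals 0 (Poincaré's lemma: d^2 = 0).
d(d omega) = 0

Step 1: d omega = sum_{i<j} (∂f_j/∂x_i - ∂f_i/∂x_j) dx_i ∧ dx_j:
  coeff of dx ∧ dy: -2*z
  coeff of dx ∧ dz: 2*x - y
  coeff of dy ∧ dz: x
Step 2: Apply d again to each 2-form coefficient. The only possible 3-form in R^3 is dx ∧ dy ∧ dz, with coefficient
  ∂(coeff of dy∧dz)/∂x - ∂(coeff of dx∧dz)/∂y + ∂(coeff of dx∧dy)/∂z
  = ∂/∂x (x) - ∂/∂y (2*x - y) + ∂/∂z (-2*z).
Each of these terms simplifies to sums of mixed partials that cancel in pairs. The result is 0 (by equality of mixed partials for smooth functions — Schwarz / Clairaut).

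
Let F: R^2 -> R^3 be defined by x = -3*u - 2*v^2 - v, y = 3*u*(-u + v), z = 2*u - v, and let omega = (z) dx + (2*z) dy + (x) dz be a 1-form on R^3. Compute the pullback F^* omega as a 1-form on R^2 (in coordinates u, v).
F^* omega = (-24*u^2 + 24*u*v - 12*u - 10*v^2 + v) du + (12*u^2 - 14*u*v + u + 6*v^2 + 2*v) dv

Using F^*(f dg) = (f ∘ F) d(g ∘ F), substitute each coordinate x_i by F_i(u, v) in f_i, and replace dx_i by d F_i = (∂F_i/∂u) du + (∂F_i/∂v) dv.
  For the x component: f_1(F) = 2*u - v; d F_1 = (-3) du + (-4*v - 1) dv
  For the y component: f_2(F) = 4*u - 2*v; d F_2 = (-6*u + 3*v) du + (3*u) dv
  For the z component: f_3(F) = -3*u - 2*v^2 - v; d F_3 = (2) du + (-1) dv
Combining and collecting du, dv coefficients:
  coeff of du: -24*u^2 + 24*u*v - 12*u - 10*v^2 + v
  coeff of dv: 12*u^2 - 14*u*v + u + 6*v^2 + 2*v
F^* omega = (-24*u^2 + 24*u*v - 12*u - 10*v^2 + v) du + (12*u^2 - 14*u*v + u + 6*v^2 + 2*v) dv.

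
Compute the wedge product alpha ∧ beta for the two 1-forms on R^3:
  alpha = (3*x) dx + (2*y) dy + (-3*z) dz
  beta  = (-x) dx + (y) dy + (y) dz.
alpha ∧ beta = (5*x*y) dx ∧ dy + (3*x*(y - z)) dx ∧ dz + (y*(2*y + 3*z)) dy ∧ dz

Distribute the wedge, using dx_i ∧ dx_j = -dx_j ∧ dx_i and dx_i ∧ dx_i = 0. For each pair (i, j) with i < j, the coefficient of dx_i ∧ dx_j in alpha ∧ beta is (alpha_i * beta_j - alpha_j * beta_i). Collecting: alpha ∧ beta = (5*x*y) dx ∧ dy + (3*x*(y - z)) dx ∧ dz + (y*(2*y + 3*z)) dy ∧ dz.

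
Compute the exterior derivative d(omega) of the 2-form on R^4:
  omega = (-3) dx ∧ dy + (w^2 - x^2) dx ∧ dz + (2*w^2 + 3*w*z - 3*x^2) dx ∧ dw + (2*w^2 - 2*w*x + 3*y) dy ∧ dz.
d(omega) = (-w) dx ∧ dz ∧ dw + (-2*w) dx ∧ dy ∧ dz + (4*w - 2*x) dy ∧ dz ∧ dw

For a 2-form omega = sum_{i<j} g_{ij} dx_i ∧ dx_j, the exterior derivative is
  d(omega) = sum_{i<j} d(g_{ij}) ∧ dx_i ∧ dx_j = sum_{i<j, k} (∂g_{ij}/∂x_k) dx_k ∧ dx_i ∧ dx_j.
Expand each term, using dx_k ∧ dx_i ∧ dx_j = sgn(permutation) dx_{(a)} ∧ dx_{(b)} ∧ dx_{(c)} with (a < b < c) sorted:
  d(w^2 - x^2) includes (∂/∂w)(w^2 - x^2) dw = (2*w) dw, which multiplied by dx ∧ dz gives (2*w) dx ∧ dz ∧ dw
  d(2*w^2 + 3*w*z - 3*x^2) includes (∂/∂z)(2*w^2 + 3*w*z - 3*x^2) dz = (3*w) dz, which multiplied by dx ∧ dw gives (-3*w) dx ∧ dz ∧ dw
  d(2*w^2 - 2*w*x + 3*y) includes (∂/∂x)(2*w^2 - 2*w*x + 3*y) dx = (-2*w) dx, which multiplied by dy ∧ dz gives (-2*w) dx ∧ dy ∧ dz
  d(2*w^2 - 2*w*x + 3*y) includes (∂/∂w)(2*w^2 - 2*w*x + 3*y) dw = (4*w - 2*x) dw, which multiplied by dy ∧ dz gives (4*w - 2*x) dy ∧ dz ∧ dw
Collecting like 3-forms: d(omega) = (-w) dx ∧ dz ∧ dw + (-2*w) dx ∧ dy ∧ dz + (4*w - 2*x) dy ∧ dz ∧ dw.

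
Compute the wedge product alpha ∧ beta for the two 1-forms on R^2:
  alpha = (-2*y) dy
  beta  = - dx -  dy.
alpha ∧ beta = (-2*y) dx ∧ dy

Distribute the wedge, using dx_i ∧ dx_j = -dx_j ∧ dx_i and dx_i ∧ dx_i = 0. For each pair (i, j) with i < j, the coefficient of dx_i ∧ dx_j in alpha ∧ beta is (alpha_i * beta_j - alpha_j * beta_i). Collecting: alpha ∧ beta = (-2*y) dx ∧ dy.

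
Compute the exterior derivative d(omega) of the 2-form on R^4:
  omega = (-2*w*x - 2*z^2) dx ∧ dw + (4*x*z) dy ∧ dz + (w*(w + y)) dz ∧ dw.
d(omega) = (4*z) dx ∧ dz ∧ dw + (4*z) dx ∧ dy ∧ dz + (w) dy ∧ dz ∧ dw

For a 2-form omega = sum_{i<j} g_{ij} dx_i ∧ dx_j, the exterior derivative is
  d(omega) = sum_{i<j} d(g_{ij}) ∧ dx_i ∧ dx_j = sum_{i<j, k} (∂g_{ij}/∂x_k) dx_k ∧ dx_i ∧ dx_j.
Expand each term, using dx_k ∧ dx_i ∧ dx_j = sgn(permutation) dx_{(a)} ∧ dx_{(b)} ∧ dx_{(c)} with (a < b < c) sorted:
  d(-2*w*x - 2*z^2) includes (∂/∂z)(-2*w*x - 2*z^2) dz = (-4*z) dz, which multiplied by dx ∧ dw gives (4*z) dx ∧ dz ∧ dw
  d(4*x*z) includes (∂/∂x)(4*x*z) dx = (4*z) dx, which multiplied by dy ∧ dz gives (4*z) dx ∧ dy ∧ dz
  d(w*(w + y)) includes (∂/∂y)(w*(w + y)) dy = (w) dy, which multiplied by dz ∧ dw gives (w) dy ∧ dz ∧ dw
Collecting like 3-forms: d(omega) = (4*z) dx ∧ dz ∧ dw + (4*z) dx ∧ dy ∧ dz + (w) dy ∧ dz ∧ dw.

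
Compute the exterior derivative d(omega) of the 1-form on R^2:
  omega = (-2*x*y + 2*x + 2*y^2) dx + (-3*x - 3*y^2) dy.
d(omega) = (2*x - 4*y - 3) dx ∧ dy

For a 1-form omega = sum_i f_i dx_i, the exterior derivative is
  d(omega) = sum_{i < j} (∂f_j/∂x_i - ∂f_i/∂x_j) dx_i ∧ dx_j.
  coefficient of dx ∧ dy: ∂f_2/∂x - ∂f_1/∂y = ∂(-3*x - 3*y^2)/∂x - ∂(-2*x*y + 2*x + 2*y^2)/∂y = 2*x - 4*y - 3
Assembling: d(omega) = (2*x - 4*y - 3) dx ∧ dy.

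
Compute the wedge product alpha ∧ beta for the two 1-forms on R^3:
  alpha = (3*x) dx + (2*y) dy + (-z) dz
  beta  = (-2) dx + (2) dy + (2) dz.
alpha ∧ beta = (6*x + 4*y) dx ∧ dy + (6*x - 2*z) dx ∧ dz + (4*y + 2*z) dy ∧ dz

Distribute the wedge, using dx_i ∧ dx_j = -dx_j ∧ dx_i and dx_i ∧ dx_i = 0. For each pair (i, j) with i < j, the coefficient of dx_i ∧ dx_j in alpha ∧ beta is (alpha_i * beta_j - alpha_j * beta_i). Collecting: alpha ∧ beta = (6*x + 4*y) dx ∧ dy + (6*x - 2*z) dx ∧ dz + (4*y + 2*z) dy ∧ dz.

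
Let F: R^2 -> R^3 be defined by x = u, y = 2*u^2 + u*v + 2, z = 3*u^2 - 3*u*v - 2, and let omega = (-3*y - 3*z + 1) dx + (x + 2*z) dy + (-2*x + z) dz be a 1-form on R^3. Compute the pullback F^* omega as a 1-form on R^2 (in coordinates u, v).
F^* omega = (42*u^3 - 45*u^2*v - 23*u^2 + 3*u*v^2 + 13*u*v - 28*u + 2*v + 1) du + (u*(-3*u^2 + 3*u*v + 7*u + 2)) dv

Using F^*(f dg) = (f ∘ F) d(g ∘ F), substitute each coordinate x_i by F_i(u, v) in f_i, and replace dx_i by d F_i = (∂F_i/∂u) du + (∂F_i/∂v) dv.
  For the x component: f_1(F) = -15*u^2 + 6*u*v + 1; d F_1 = (1) du + (0) dv
  For the y component: f_2(F) = 6*u^2 - 6*u*v + u - 4; d F_2 = (4*u + v) du + (u) dv
  For the z component: f_3(F) = 3*u^2 - 3*u*v - 2*u - 2; d F_3 = (6*u - 3*v) du + (-3*u) dv
Combining and collecting du, dv coefficients:
  coeff of du: 42*u^3 - 45*u^2*v - 23*u^2 + 3*u*v^2 + 13*u*v - 28*u + 2*v + 1
  coeff of dv: u*(-3*u^2 + 3*u*v + 7*u + 2)
F^* omega = (42*u^3 - 45*u^2*v - 23*u^2 + 3*u*v^2 + 13*u*v - 28*u + 2*v + 1) du + (u*(-3*u^2 + 3*u*v + 7*u + 2)) dv.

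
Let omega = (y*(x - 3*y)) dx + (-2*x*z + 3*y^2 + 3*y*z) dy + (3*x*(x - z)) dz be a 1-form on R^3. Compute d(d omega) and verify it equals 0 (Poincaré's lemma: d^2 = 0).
d(d omega) = 0

Step 1: d omega = sum_{i<j} (∂f_j/∂x_i - ∂f_i/∂x_j) dx_i ∧ dx_j:
  coeff of dx ∧ dy: -x + 6*y - 2*z
  coeff of dx ∧ dz: 6*x - 3*z
  coeff of dy ∧ dz: 2*x - 3*y
Step 2: Apply d again to each 2-form coefficient. The only possible 3-form in R^3 is dx ∧ dy ∧ dz, with coefficient
  ∂(coeff of dy∧dz)/∂x - ∂(coeff of dx∧dz)/∂y + ∂(coeff of dx∧dy)/∂z
  = ∂/∂x (2*x - 3*y) - ∂/∂y (6*x - 3*z) + ∂/∂z (-x + 6*y - 2*z).
Each of these terms simplifies to sums of mixed partials that cancel in pairs. The result is 0 (by equality of mixed partials for smooth functions — Schwarz / Clairaut).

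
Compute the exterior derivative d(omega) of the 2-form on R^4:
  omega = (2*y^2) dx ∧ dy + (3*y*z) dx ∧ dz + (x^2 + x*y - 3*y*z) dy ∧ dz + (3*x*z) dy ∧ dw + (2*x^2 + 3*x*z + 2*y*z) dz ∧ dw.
d(omega) = (2*x + y - 3*z) dx ∧ dy ∧ dz + (3*z) dx ∧ dy ∧ dw + (-3*x + 2*z) dy ∧ dz ∧ dw + (4*x + 3*z) dx ∧ dz ∧ dw

For a 2-form omega = sum_{i<j} g_{ij} dx_i ∧ dx_j, the exterior derivative is
  d(omega) = sum_{i<j} d(g_{ij}) ∧ dx_i ∧ dx_j = sum_{i<j, k} (∂g_{ij}/∂x_k) dx_k ∧ dx_i ∧ dx_j.
Expand each term, using dx_k ∧ dx_i ∧ dx_j = sgn(permutation) dx_{(a)} ∧ dx_{(b)} ∧ dx_{(c)} with (a < b < c) sorted:
  d(3*y*z) includes (∂/∂y)(3*y*z) dy = (3*z) dy, which multiplied by dx ∧ dz gives (-3*z) dx ∧ dy ∧ dz
  d(x^2 + x*y - 3*y*z) includes (∂/∂x)(x^2 + x*y - 3*y*z) dx = (2*x + y) dx, which multiplied by dy ∧ dz gives (2*x + y) dx ∧ dy ∧ dz
  d(3*x*z) includes (∂/∂x)(3*x*z) dx = (3*z) dx, which multiplied by dy ∧ dw gives (3*z) dx ∧ dy ∧ dw
  d(3*x*z) includes (∂/∂z)(3*x*z) dz = (3*x) dz, which multiplied by dy ∧ dw gives (-3*x) dy ∧ dz ∧ dw
  d(2*x^2 + 3*x*z + 2*y*z) includes (∂/∂x)(2*x^2 + 3*x*z + 2*y*z) dx = (4*x + 3*z) dx, which multiplied by dz ∧ dw gives (4*x + 3*z) dx ∧ dz ∧ dw
  d(2*x^2 + 3*x*z + 2*y*z) includes (∂/∂y)(2*x^2 + 3*x*z + 2*y*z) dy = (2*z) dy, which multiplied by dz ∧ dw gives (2*z) dy ∧ dz ∧ dw
Collecting like 3-forms: d(omega) = (2*x + y - 3*z) dx ∧ dy ∧ dz + (3*z) dx ∧ dy ∧ dw + (-3*x + 2*z) dy ∧ dz ∧ dw + (4*x + 3*z) dx ∧ dz ∧ dw.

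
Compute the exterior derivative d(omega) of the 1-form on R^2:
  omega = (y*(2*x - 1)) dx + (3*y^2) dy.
d(omega) = (1 - 2*x) dx ∧ dy

For a 1-form omega = sum_i f_i dx_i, the exterior derivative is
  d(omega) = sum_{i < j} (∂f_j/∂x_i - ∂f_i/∂x_j) dx_i ∧ dx_j.
  coefficient of dx ∧ dy: ∂f_2/∂x - ∂f_1/∂y = ∂(3*y^2)/∂x - ∂(y*(2*x - 1))/∂y = 1 - 2*x
Assembling: d(omega) = (1 - 2*x) dx ∧ dy.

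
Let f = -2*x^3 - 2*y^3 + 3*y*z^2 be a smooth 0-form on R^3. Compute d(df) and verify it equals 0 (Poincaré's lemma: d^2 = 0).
d(df) = 0

Step 1: df = sum_i (∂f/∂x_i) dx_i = (-6*x^2) dx + (-6*y^2 + 3*z^2) dy + (6*y*z) dz.
Step 2: Apply d again. Using the 1-form formula, the coefficient of dx ∧ dy in d(df) is ∂^2 f/∂x ∂y - ∂^2 f/∂y ∂x = (0) - (0) = 0 (equality of mixed partials for smooth f).
Similarly for dx ∧ dz and dy ∧ dz — all coefficients vanish. So d(df) = 0.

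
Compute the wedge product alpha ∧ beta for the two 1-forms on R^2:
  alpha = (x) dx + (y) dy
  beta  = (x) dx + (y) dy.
alpha ∧ beta = 0

Distribute the wedge, using dx_i ∧ dx_j = -dx_j ∧ dx_i and dx_i ∧ dx_i = 0. For each pair (i, j) with i < j, the coefficient of dx_i ∧ dx_j in alpha ∧ beta is (alpha_i * beta_j - alpha_j * beta_i). Collecting: alpha ∧ beta = 0.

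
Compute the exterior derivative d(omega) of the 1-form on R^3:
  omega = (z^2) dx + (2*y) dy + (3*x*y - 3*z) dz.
d(omega) = (3*y - 2*z) dx ∧ dz + (3*x) dy ∧ dz

For a 1-form omega = sum_i f_i dx_i, the exterior derivative is
  d(omega) = sum_{i < j} (∂f_j/∂x_i - ∂f_i/∂x_j) dx_i ∧ dx_j.
  coefficient of dx ∧ dz: ∂f_3/∂x - ∂f_1/∂z = ∂(3*x*y - 3*z)/∂x - ∂(z^2)/∂z = 3*y - 2*z
  coefficient of dy ∧ dz: ∂f_3/∂y - ∂f_2/∂z = ∂(3*x*y - 3*z)/∂y - ∂(2*y)/∂z = 3*x
Assembling: d(omega) = (3*y - 2*z) dx ∧ dz + (3*x) dy ∧ dz.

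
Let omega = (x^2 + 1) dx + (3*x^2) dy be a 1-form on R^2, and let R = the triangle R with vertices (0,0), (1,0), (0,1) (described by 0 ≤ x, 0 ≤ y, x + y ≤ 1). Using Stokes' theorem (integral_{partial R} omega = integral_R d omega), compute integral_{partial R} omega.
integral_(partial R) omega = 1

Stokes: integral_partial_R omega = integral_R d omega with d omega = (∂Q/∂x - ∂P/∂y) dx ∧ dy.
  ∂Q/∂x = 6*x
  ∂P/∂y = 0
  integrand = ∂Q/∂x - ∂P/∂y = 6*x.
Integrating over R: integral_0^1 integral_0^{1-x} (6*x) dy dx = 1.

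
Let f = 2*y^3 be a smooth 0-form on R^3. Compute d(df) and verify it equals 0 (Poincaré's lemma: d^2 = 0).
d(df) = 0

Step 1: df = sum_i (∂f/∂x_i) dx_i = (0) dx + (6*y^2) dy + (0) dz.
Step 2: Apply d again. Using the 1-form formula, the coefficient of dx ∧ dy in d(df) is ∂^2 f/∂x ∂y - ∂^2 f/∂y ∂x = (0) - (0) = 0 (equality of mixed partials for smooth f).
Similarly for dx ∧ dz and dy ∧ dz — all coefficients vanish. So d(df) = 0.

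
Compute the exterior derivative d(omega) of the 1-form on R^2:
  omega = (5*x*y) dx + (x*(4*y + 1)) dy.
d(omega) = (-5*x + 4*y + 1) dx ∧ dy

For a 1-form omega = sum_i f_i dx_i, the exterior derivative is
  d(omega) = sum_{i < j} (∂f_j/∂x_i - ∂f_i/∂x_j) dx_i ∧ dx_j.
  coefficient of dx ∧ dy: ∂f_2/∂x - ∂f_1/∂y = ∂(x*(4*y + 1))/∂x - ∂(5*x*y)/∂y = -5*x + 4*y + 1
Assembling: d(omega) = (-5*x + 4*y + 1) dx ∧ dy.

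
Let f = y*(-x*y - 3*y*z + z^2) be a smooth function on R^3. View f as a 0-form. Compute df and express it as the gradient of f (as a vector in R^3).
df = (-y^2) dx + (-2*x*y - 6*y*z + z^2) dy + (y*(-3*y + 2*z)) dz; grad f = (-y^2, -2*x*y - 6*y*z + z^2, y*(-3*y + 2*z))

For a 0-form f, d f = (∂f/∂x) dx + (∂f/∂y) dy + (∂f/∂z) dz. The components of the vector representation are exactly the entries of grad f in Cartesian coordinates:
  ∂f/∂x = -y^2
  ∂f/∂y = -2*x*y - 6*y*z + z^2
  ∂f/∂z = y*(-3*y + 2*z).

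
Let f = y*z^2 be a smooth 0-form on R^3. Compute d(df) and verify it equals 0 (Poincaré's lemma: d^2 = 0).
d(df) = 0

Step 1: df = sum_i (∂f/∂x_i) dx_i = (0) dx + (z^2) dy + (2*y*z) dz.
Step 2: Apply d again. Using the 1-form formula, the coefficient of dx ∧ dy in d(df) is ∂^2 f/∂x ∂y - ∂^2 f/∂y ∂x = (0) - (0) = 0 (equality of mixed partials for smooth f).
Similarly for dx ∧ dz and dy ∧ dz — all coefficients vanish. So d(df) = 0.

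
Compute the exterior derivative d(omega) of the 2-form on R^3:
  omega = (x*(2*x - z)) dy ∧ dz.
d(omega) = (4*x - z) dx ∧ dy ∧ dz

For a 2-form omega = sum_{i<j} g_{ij} dx_i ∧ dx_j, the exterior derivative is
  d(omega) = sum_{i<j} d(g_{ij}) ∧ dx_i ∧ dx_j = sum_{i<j, k} (∂g_{ij}/∂x_k) dx_k ∧ dx_i ∧ dx_j.
Expand each term, using dx_k ∧ dx_i ∧ dx_j = sgn(permutation) dx_{(a)} ∧ dx_{(b)} ∧ dx_{(c)} with (a < b < c) sorted:
  d(x*(2*x - z)) includes (∂/∂x)(x*(2*x - z)) dx = (4*x - z) dx, which multiplied by dy ∧ dz gives (4*x - z) dx ∧ dy ∧ dz
Collecting like 3-forms: d(omega) = (4*x - z) dx ∧ dy ∧ dz.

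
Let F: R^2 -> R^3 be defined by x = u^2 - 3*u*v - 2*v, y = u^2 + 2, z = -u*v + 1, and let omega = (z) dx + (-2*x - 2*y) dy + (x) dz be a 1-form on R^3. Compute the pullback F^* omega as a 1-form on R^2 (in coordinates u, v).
F^* omega = (-8*u^3 + 9*u^2*v + 6*u*v^2 + 8*u*v - 6*u + 2*v^2 - 3*v) du + (-u^3 + 6*u^2*v + 4*u*v - 3*u - 2) dv

Using F^*(f dg) = (f ∘ F) d(g ∘ F), substitute each coordinate x_i by F_i(u, v) in f_i, and replace dx_i by d F_i = (∂F_i/∂u) du + (∂F_i/∂v) dv.
  For the x component: f_1(F) = -u*v + 1; d F_1 = (2*u - 3*v) du + (-3*u - 2) dv
  For the y component: f_2(F) = -4*u^2 + 6*u*v + 4*v - 4; d F_2 = (2*u) du + (0) dv
  For the z component: f_3(F) = u^2 - 3*u*v - 2*v; d F_3 = (-v) du + (-u) dv
Combining and collecting du, dv coefficients:
  coeff of du: -8*u^3 + 9*u^2*v + 6*u*v^2 + 8*u*v - 6*u + 2*v^2 - 3*v
  coeff of dv: -u^3 + 6*u^2*v + 4*u*v - 3*u - 2
F^* omega = (-8*u^3 + 9*u^2*v + 6*u*v^2 + 8*u*v - 6*u + 2*v^2 - 3*v) du + (-u^3 + 6*u^2*v + 4*u*v - 3*u - 2) dv.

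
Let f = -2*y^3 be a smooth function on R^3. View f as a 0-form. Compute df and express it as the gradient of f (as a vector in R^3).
df = (0) dx + (-6*y^2) dy + (0) dz; grad f = (0, -6*y^2, 0)

For a 0-form f, d f = (∂f/∂x) dx + (∂f/∂y) dy + (∂f/∂z) dz. The components of the vector representation are exactly the entries of grad f in Cartesian coordinates:
  ∂f/∂x = 0
  ∂f/∂y = -6*y^2
  ∂f/∂z = 0.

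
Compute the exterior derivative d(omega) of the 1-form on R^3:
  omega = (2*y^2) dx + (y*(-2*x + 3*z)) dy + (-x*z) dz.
d(omega) = (-6*y) dx ∧ dy + (-z) dx ∧ dz + (-3*y) dy ∧ dz

For a 1-form omega = sum_i f_i dx_i, the exterior derivative is
  d(omega) = sum_{i < j} (∂f_j/∂x_i - ∂f_i/∂x_j) dx_i ∧ dx_j.
  coefficient of dx ∧ dy: ∂f_2/∂x - ∂f_1/∂y = ∂(y*(-2*x + 3*z))/∂x - ∂(2*y^2)/∂y = -6*y
  coefficient of dx ∧ dz: ∂f_3/∂x - ∂f_1/∂z = ∂(-x*z)/∂x - ∂(2*y^2)/∂z = -z
  coefficient of dy ∧ dz: ∂f_3/∂y - ∂f_2/∂z = ∂(-x*z)/∂y - ∂(y*(-2*x + 3*z))/∂z = -3*y
Assembling: d(omega) = (-6*y) dx ∧ dy + (-z) dx ∧ dz + (-3*y) dy ∧ dz.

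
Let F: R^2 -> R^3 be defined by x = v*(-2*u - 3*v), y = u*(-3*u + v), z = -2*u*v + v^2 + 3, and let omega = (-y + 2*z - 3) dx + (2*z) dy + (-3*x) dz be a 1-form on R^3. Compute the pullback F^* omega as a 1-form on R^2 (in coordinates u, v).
F^* omega = (18*u^2*v - 18*u*v^2 - 36*u - 20*v^3) du + (-6*u^3 - 24*u^2*v + 22*u*v^2 + 6*v^3 - 18*v) dv

Using F^*(f dg) = (f ∘ F) d(g ∘ F), substitute each coordinate x_i by F_i(u, v) in f_i, and replace dx_i by d F_i = (∂F_i/∂u) du + (∂F_i/∂v) dv.
  For the x component: f_1(F) = 3*u^2 - 5*u*v + 2*v^2 + 3; d F_1 = (-2*v) du + (-2*u - 6*v) dv
  For the y component: f_2(F) = -4*u*v + 2*v^2 + 6; d F_2 = (-6*u + v) du + (u) dv
  For the z component: f_3(F) = 3*v*(2*u + 3*v); d F_3 = (-2*v) du + (-2*u + 2*v) dv
Combining and collecting du, dv coefficients:
  coeff of du: 18*u^2*v - 18*u*v^2 - 36*u - 20*v^3
  coeff of dv: -6*u^3 - 24*u^2*v + 22*u*v^2 + 6*v^3 - 18*v
F^* omega = (18*u^2*v - 18*u*v^2 - 36*u - 20*v^3) du + (-6*u^3 - 24*u^2*v + 22*u*v^2 + 6*v^3 - 18*v) dv.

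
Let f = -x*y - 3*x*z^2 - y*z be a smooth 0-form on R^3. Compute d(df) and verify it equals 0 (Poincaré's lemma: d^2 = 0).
d(df) = 0

Step 1: df = sum_i (∂f/∂x_i) dx_i = (-y - 3*z^2) dx + (-x - z) dy + (-6*x*z - y) dz.
Step 2: Apply d again. Using the 1-form formula, the coefficient of dx ∧ dy in d(df) is ∂^2 f/∂x ∂y - ∂^2 f/∂y ∂x = (-1) - (-1) = 0 (equality of mixed partials for smooth f).
Similarly for dx ∧ dz and dy ∧ dz — all coefficients vanish. So d(df) = 0.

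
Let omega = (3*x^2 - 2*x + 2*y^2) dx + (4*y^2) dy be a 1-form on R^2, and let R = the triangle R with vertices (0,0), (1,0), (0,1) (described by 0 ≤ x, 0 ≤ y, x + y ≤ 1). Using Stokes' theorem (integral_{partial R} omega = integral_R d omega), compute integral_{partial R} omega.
integral_(partial R) omega = -2/3

Stokes: integral_partial_R omega = integral_R d omega with d omega = (∂Q/∂x - ∂P/∂y) dx ∧ dy.
  ∂Q/∂x = 0
  ∂P/∂y = 4*y
  integrand = ∂Q/∂x - ∂P/∂y = -4*y.
Integrating over R: integral_0^1 integral_0^{1-x} (-4*y) dy dx = -2/3.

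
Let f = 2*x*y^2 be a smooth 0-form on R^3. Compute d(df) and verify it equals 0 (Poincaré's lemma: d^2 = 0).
d(df) = 0

Step 1: df = sum_i (∂f/∂x_i) dx_i = (2*y^2) dx + (4*x*y) dy + (0) dz.
Step 2: Apply d again. Using the 1-form formula, the coefficient of dx ∧ dy in d(df) is ∂^2 f/∂x ∂y - ∂^2 f/∂y ∂x = (4*y) - (4*y) = 0 (equality of mixed partials for smooth f).
Similarly for dx ∧ dz and dy ∧ dz — all coefficients vanish. So d(df) = 0.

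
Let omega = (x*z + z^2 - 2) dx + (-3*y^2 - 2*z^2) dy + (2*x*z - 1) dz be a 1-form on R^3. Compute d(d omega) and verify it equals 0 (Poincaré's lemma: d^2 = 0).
d(d omega) = 0

Step 1: d omega = sum_{i<j} (∂f_j/∂x_i - ∂f_i/∂x_j) dx_i ∧ dx_j:
  coeff of dx ∧ dy: 0
  coeff of dx ∧ dz: -x
  coeff of dy ∧ dz: 4*z
Step 2: Apply d again to each 2-form coefficient. The only possible 3-form in R^3 is dx ∧ dy ∧ dz, with coefficient
  ∂(coeff of dy∧dz)/∂x - ∂(coeff of dx∧dz)/∂y + ∂(coeff of dx∧dy)/∂z
  = ∂/∂x (4*z) - ∂/∂y (-x) + ∂/∂z (0).
Each of these terms simplifies to sums of mixed partials that cancel in pairs. The result is 0 (by equality of mixed partials for smooth functions — Schwarz / Clairaut).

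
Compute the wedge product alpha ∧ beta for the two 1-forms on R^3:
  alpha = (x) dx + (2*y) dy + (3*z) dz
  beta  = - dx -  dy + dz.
alpha ∧ beta = (-x + 2*y) dx ∧ dy + (x + 3*z) dx ∧ dz + (2*y + 3*z) dy ∧ dz

Distribute the wedge, using dx_i ∧ dx_j = -dx_j ∧ dx_i and dx_i ∧ dx_i = 0. For each pair (i, j) with i < j, the coefficient of dx_i ∧ dx_j in alpha ∧ beta is (alpha_i * beta_j - alpha_j * beta_i). Collecting: alpha ∧ beta = (-x + 2*y) dx ∧ dy + (x + 3*z) dx ∧ dz + (2*y + 3*z) dy ∧ dz.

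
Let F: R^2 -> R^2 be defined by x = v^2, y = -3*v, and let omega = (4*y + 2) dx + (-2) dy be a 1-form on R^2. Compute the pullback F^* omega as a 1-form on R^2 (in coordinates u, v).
F^* omega = (-24*v^2 + 4*v + 6) dv

Using F^*(f dg) = (f ∘ F) d(g ∘ F), substitute each coordinate x_i by F_i(u, v) in f_i, and replace dx_i by d F_i = (∂F_i/∂u) du + (∂F_i/∂v) dv.
  For the x component: f_1(F) = 2 - 12*v; d F_1 = (0) du + (2*v) dv
  For the y component: f_2(F) = -2; d F_2 = (0) du + (-3) dv
Combining and collecting du, dv coefficients:
  coeff of du: 0
  coeff of dv: -24*v^2 + 4*v + 6
F^* omega = (-24*v^2 + 4*v + 6) dv.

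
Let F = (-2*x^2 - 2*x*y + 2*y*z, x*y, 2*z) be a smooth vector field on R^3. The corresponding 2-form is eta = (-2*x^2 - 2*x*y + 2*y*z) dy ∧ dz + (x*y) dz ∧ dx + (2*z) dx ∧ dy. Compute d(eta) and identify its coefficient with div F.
d(eta) = (-3*x - 2*y + 2) dx ∧ dy ∧ dz; div F = -3*x - 2*y + 2

For a 2-form in R^3 of the form above, applying d gives a 3-form with coefficient ∂P/∂x + ∂Q/∂y + ∂R/∂z:
  ∂P/∂x = -4*x - 2*y
  ∂Q/∂y = x
  ∂R/∂z = 2
Sum = -3*x - 2*y + 2, which is exactly div F.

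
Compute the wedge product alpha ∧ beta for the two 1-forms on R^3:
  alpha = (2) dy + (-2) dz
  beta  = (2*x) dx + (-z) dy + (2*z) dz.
alpha ∧ beta = (-4*x) dx ∧ dy + (2*z) dy ∧ dz + (4*x) dx ∧ dz

Distribute the wedge, using dx_i ∧ dx_j = -dx_j ∧ dx_i and dx_i ∧ dx_i = 0. For each pair (i, j) with i < j, the coefficient of dx_i ∧ dx_j in alpha ∧ beta is (alpha_i * beta_j - alpha_j * beta_i). Collecting: alpha ∧ beta = (-4*x) dx ∧ dy + (2*z) dy ∧ dz + (4*x) dx ∧ dz.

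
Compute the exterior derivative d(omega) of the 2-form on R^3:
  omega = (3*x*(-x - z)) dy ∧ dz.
d(omega) = (-6*x - 3*z) dx ∧ dy ∧ dz

For a 2-form omega = sum_{i<j} g_{ij} dx_i ∧ dx_j, the exterior derivative is
  d(omega) = sum_{i<j} d(g_{ij}) ∧ dx_i ∧ dx_j = sum_{i<j, k} (∂g_{ij}/∂x_k) dx_k ∧ dx_i ∧ dx_j.
Expand each term, using dx_k ∧ dx_i ∧ dx_j = sgn(permutation) dx_{(a)} ∧ dx_{(b)} ∧ dx_{(c)} with (a < b < c) sorted:
  d(3*x*(-x - z)) includes (∂/∂x)(3*x*(-x - z)) dx = (-6*x - 3*z) dx, which multiplied by dy ∧ dz gives (-6*x - 3*z) dx ∧ dy ∧ dz
Collecting like 3-forms: d(omega) = (-6*x - 3*z) dx ∧ dy ∧ dz.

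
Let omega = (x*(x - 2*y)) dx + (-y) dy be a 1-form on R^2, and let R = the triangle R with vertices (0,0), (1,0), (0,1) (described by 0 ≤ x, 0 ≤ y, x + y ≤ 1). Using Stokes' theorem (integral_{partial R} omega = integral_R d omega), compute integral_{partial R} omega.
integral_(partial R) omega = 1/3

Stokes: integral_partial_R omega = integral_R d omega with d omega = (∂Q/∂x - ∂P/∂y) dx ∧ dy.
  ∂Q/∂x = 0
  ∂P/∂y = -2*x
  integrand = ∂Q/∂x - ∂P/∂y = 2*x.
Integrating over R: integral_0^1 integral_0^{1-x} (2*x) dy dx = 1/3.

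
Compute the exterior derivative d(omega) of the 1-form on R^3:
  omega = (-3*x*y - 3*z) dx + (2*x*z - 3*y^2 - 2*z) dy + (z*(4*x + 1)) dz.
d(omega) = (3*x + 2*z) dx ∧ dy + (4*z + 3) dx ∧ dz + (2 - 2*x) dy ∧ dz

For a 1-form omega = sum_i f_i dx_i, the exterior derivative is
  d(omega) = sum_{i < j} (∂f_j/∂x_i - ∂f_i/∂x_j) dx_i ∧ dx_j.
  coefficient of dx ∧ dy: ∂f_2/∂x - ∂f_1/∂y = ∂(2*x*z - 3*y^2 - 2*z)/∂x - ∂(-3*x*y - 3*z)/∂y = 3*x + 2*z
  coefficient of dx ∧ dz: ∂f_3/∂x - ∂f_1/∂z = ∂(z*(4*x + 1))/∂x - ∂(-3*x*y - 3*z)/∂z = 4*z + 3
  coefficient of dy ∧ dz: ∂f_3/∂y - ∂f_2/∂z = ∂(z*(4*x + 1))/∂y - ∂(2*x*z - 3*y^2 - 2*z)/∂z = 2 - 2*x
Assembling: d(omega) = (3*x + 2*z) dx ∧ dy + (4*z + 3) dx ∧ dz + (2 - 2*x) dy ∧ dz.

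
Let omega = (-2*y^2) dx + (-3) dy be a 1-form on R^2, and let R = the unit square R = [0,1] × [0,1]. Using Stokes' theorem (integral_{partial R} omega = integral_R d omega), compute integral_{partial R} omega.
integral_(partial R) omega = 2

Stokes: integral_partial_R omega = integral_R d omega with d omega = (∂Q/∂x - ∂P/∂y) dx ∧ dy.
  ∂Q/∂x = 0
  ∂P/∂y = -4*y
  integrand = ∂Q/∂x - ∂P/∂y = 4*y.
Integrating over R: integral_0^1 integral_0^1 (4*y) dx dy = 2.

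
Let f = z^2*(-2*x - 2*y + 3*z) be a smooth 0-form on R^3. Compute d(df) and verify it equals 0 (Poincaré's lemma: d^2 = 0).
d(df) = 0

Step 1: df = sum_i (∂f/∂x_i) dx_i = (-2*z^2) dx + (-2*z^2) dy + (z*(-4*x - 4*y + 9*z)) dz.
Step 2: Apply d again. Using the 1-form formula, the coefficient of dx ∧ dy in d(df) is ∂^2 f/∂x ∂y - ∂^2 f/∂y ∂x = (0) - (0) = 0 (equality of mixed partials for smooth f).
Similarly for dx ∧ dz and dy ∧ dz — all coefficients vanish. So d(df) = 0.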